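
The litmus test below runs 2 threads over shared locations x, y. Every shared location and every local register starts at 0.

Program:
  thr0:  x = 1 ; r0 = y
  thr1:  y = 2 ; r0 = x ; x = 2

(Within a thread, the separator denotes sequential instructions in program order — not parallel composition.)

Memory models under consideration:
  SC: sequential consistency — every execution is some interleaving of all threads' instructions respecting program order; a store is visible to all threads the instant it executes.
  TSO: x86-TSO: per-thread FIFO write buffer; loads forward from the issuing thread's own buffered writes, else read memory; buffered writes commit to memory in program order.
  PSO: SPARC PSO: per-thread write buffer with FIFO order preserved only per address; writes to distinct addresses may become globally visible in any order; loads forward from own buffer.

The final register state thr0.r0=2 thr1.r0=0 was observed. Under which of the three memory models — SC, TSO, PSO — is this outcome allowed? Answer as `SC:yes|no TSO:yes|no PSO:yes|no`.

outcome vector order: (thr0.r0,thr1.r0)
SC: 3 outcomes — {<0 1>, <2 0>, <2 1>}
TSO: 4 outcomes — {<0 0>, <0 1>, <2 0>, <2 1>}
PSO: 4 outcomes — {<0 0>, <0 1>, <2 0>, <2 1>}
target <2 0> ∈ {SC,TSO,PSO}

SC:yes TSO:yes PSO:yes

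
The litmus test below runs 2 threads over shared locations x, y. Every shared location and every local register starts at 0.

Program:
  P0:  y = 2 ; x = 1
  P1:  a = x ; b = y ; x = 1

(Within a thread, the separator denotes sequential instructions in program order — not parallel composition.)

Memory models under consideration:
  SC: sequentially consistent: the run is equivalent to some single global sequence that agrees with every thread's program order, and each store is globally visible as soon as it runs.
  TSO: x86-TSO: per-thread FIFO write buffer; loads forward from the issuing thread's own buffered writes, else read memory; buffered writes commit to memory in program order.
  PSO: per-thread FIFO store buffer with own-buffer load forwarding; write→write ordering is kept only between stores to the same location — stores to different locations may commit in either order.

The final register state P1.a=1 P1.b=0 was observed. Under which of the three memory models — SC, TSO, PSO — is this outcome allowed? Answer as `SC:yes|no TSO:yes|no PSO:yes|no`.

outcome vector order: (P1.a,P1.b)
SC: 3 outcomes — {(0,0) (0,2) (1,2)}
TSO: 3 outcomes — {(0,0) (0,2) (1,2)}
PSO: 4 outcomes — {(0,0) (0,2) (1,0) (1,2)}
target (1,0) ∈ {PSO}

SC:no TSO:no PSO:yes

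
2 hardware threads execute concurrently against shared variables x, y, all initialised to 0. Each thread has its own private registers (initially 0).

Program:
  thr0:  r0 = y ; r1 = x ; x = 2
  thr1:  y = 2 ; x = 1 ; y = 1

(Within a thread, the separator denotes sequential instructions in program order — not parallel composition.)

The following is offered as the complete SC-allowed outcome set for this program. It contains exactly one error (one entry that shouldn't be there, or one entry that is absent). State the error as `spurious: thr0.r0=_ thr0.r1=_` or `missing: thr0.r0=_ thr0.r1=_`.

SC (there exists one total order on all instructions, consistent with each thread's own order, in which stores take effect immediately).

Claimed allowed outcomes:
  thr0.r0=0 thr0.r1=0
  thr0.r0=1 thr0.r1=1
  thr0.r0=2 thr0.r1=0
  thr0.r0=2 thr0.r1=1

missing: thr0.r0=0 thr0.r1=1

outcome vector order: (thr0.r0,thr0.r1)
SC (5): (0,0) (0,1) (1,1) (2,0) (2,1)
SC∖claimed = {(0,1)}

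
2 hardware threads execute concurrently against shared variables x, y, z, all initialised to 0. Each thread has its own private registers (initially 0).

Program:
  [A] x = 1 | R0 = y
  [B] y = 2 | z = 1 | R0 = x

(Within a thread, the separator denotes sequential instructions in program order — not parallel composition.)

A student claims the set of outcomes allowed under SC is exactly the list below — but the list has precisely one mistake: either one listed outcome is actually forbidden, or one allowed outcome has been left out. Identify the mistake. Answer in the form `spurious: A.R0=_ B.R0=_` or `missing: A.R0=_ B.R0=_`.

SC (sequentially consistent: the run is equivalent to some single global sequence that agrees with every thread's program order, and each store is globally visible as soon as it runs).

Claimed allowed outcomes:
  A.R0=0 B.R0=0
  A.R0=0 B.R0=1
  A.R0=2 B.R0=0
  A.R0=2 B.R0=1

outcome vector order: (A.R0,B.R0)
SC: 3 outcomes — {(0,1), (2,0), (2,1)}
claimed∖SC = {(0,0)}

spurious: A.R0=0 B.R0=0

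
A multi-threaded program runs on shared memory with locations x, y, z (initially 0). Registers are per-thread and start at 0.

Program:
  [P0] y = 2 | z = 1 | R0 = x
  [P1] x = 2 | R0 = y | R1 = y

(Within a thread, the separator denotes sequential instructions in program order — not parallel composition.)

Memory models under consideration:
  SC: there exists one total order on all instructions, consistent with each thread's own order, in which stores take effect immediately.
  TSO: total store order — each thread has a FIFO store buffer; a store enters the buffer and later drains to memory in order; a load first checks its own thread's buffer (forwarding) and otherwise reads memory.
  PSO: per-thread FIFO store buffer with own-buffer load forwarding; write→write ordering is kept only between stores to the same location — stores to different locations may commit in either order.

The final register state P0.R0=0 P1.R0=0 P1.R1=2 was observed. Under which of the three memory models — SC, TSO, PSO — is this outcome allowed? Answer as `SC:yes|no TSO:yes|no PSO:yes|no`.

outcome vector order: (P0.R0,P1.R0,P1.R1)
SC (4): 0/2/2, 2/0/0, 2/0/2, 2/2/2
TSO (6): 0/0/0, 0/0/2, 0/2/2, 2/0/0, 2/0/2, 2/2/2
PSO (6): 0/0/0, 0/0/2, 0/2/2, 2/0/0, 2/0/2, 2/2/2
target 0/0/2 ∈ {TSO,PSO}

SC:no TSO:yes PSO:yes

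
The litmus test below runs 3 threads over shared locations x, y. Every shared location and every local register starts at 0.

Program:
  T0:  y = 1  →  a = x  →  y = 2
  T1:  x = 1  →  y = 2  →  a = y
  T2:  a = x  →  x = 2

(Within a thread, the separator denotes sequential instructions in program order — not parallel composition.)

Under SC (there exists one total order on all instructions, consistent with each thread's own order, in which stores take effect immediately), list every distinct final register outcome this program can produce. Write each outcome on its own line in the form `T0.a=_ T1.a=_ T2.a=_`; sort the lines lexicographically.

outcome vector order: (T0.a,T1.a,T2.a)
|SC outcomes| = 10

T0.a=0 T1.a=2 T2.a=0
T0.a=0 T1.a=2 T2.a=1
T0.a=1 T1.a=1 T2.a=0
T0.a=1 T1.a=1 T2.a=1
T0.a=1 T1.a=2 T2.a=0
T0.a=1 T1.a=2 T2.a=1
T0.a=2 T1.a=1 T2.a=0
T0.a=2 T1.a=1 T2.a=1
T0.a=2 T1.a=2 T2.a=0
T0.a=2 T1.a=2 T2.a=1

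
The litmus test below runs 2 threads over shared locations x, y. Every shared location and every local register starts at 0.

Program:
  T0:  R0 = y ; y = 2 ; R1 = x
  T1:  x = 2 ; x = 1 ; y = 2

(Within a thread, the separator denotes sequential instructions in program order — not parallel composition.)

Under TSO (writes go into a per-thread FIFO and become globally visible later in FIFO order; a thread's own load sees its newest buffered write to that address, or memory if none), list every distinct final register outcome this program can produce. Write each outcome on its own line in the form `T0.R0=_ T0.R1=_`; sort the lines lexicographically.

outcome vector order: (T0.R0,T0.R1)
|TSO outcomes| = 4

T0.R0=0 T0.R1=0
T0.R0=0 T0.R1=1
T0.R0=0 T0.R1=2
T0.R0=2 T0.R1=1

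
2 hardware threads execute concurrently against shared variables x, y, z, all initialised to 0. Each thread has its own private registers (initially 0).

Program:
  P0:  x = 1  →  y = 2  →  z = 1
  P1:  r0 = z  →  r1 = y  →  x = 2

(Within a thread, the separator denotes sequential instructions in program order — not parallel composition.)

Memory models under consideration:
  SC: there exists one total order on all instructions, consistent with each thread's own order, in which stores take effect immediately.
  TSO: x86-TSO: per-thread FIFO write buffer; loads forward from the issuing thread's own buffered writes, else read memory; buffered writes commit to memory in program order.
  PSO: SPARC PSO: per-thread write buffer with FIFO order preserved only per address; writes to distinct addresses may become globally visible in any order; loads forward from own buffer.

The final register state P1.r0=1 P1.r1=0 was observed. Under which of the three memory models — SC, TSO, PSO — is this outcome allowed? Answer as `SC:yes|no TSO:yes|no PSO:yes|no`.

outcome vector order: (P1.r0,P1.r1)
SC: 3 outcomes — {<0 0>; <0 2>; <1 2>}
TSO: 3 outcomes — {<0 0>; <0 2>; <1 2>}
PSO: 4 outcomes — {<0 0>; <0 2>; <1 0>; <1 2>}
target <1 0> ∈ {PSO}

SC:no TSO:no PSO:yes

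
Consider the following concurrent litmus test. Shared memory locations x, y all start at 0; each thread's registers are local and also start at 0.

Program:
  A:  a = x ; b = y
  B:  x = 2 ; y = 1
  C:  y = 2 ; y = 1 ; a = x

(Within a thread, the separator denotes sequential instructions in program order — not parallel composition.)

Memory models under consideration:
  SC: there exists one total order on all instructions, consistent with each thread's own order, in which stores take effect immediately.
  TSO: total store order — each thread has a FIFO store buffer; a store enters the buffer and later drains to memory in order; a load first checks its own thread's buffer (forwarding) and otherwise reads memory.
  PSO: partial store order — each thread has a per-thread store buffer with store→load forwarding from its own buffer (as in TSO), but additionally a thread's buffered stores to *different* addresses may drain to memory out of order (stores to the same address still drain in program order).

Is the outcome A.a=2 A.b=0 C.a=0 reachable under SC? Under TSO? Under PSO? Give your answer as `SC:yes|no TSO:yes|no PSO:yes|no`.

SC:no TSO:yes PSO:yes

outcome vector order: (A.a,A.b,C.a)
SC (10): <0 0 0> <0 0 2> <0 1 0> <0 1 2> <0 2 0> <0 2 2> <2 0 2> <2 1 0> <2 1 2> <2 2 2>
TSO (12): <0 0 0> <0 0 2> <0 1 0> <0 1 2> <0 2 0> <0 2 2> <2 0 0> <2 0 2> <2 1 0> <2 1 2> <2 2 0> <2 2 2>
PSO (12): <0 0 0> <0 0 2> <0 1 0> <0 1 2> <0 2 0> <0 2 2> <2 0 0> <2 0 2> <2 1 0> <2 1 2> <2 2 0> <2 2 2>
target <2 0 0> ∈ {TSO,PSO}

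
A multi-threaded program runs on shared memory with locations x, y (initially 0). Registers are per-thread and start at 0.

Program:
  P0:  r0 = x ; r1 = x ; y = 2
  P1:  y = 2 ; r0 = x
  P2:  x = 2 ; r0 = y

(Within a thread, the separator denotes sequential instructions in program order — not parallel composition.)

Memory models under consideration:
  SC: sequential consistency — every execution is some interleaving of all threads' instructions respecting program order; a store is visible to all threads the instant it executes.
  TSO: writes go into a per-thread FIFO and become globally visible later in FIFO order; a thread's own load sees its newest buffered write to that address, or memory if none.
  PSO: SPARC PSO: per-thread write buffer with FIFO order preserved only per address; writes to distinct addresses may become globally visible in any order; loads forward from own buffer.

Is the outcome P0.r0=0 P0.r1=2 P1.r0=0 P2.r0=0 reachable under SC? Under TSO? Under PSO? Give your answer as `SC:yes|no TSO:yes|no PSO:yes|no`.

outcome vector order: (P0.r0,P0.r1,P1.r0,P2.r0)
SC (9): <0 0 0 2> <0 0 2 0> <0 0 2 2> <0 2 0 2> <0 2 2 0> <0 2 2 2> <2 2 0 2> <2 2 2 0> <2 2 2 2>
TSO (12): <0 0 0 0> <0 0 0 2> <0 0 2 0> <0 0 2 2> <0 2 0 0> <0 2 0 2> <0 2 2 0> <0 2 2 2> <2 2 0 0> <2 2 0 2> <2 2 2 0> <2 2 2 2>
PSO (12): <0 0 0 0> <0 0 0 2> <0 0 2 0> <0 0 2 2> <0 2 0 0> <0 2 0 2> <0 2 2 0> <0 2 2 2> <2 2 0 0> <2 2 0 2> <2 2 2 0> <2 2 2 2>
target <0 2 0 0> ∈ {TSO,PSO}

SC:no TSO:yes PSO:yes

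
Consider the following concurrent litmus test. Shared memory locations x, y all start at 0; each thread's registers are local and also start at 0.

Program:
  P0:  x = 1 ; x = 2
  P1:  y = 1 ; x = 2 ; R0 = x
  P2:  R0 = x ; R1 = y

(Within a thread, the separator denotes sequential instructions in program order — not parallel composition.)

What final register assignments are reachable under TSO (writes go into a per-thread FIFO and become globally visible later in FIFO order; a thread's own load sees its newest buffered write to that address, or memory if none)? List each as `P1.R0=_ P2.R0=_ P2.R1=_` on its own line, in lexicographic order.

outcome vector order: (P1.R0,P2.R0,P2.R1)
|TSO outcomes| = 10

P1.R0=1 P2.R0=0 P2.R1=0
P1.R0=1 P2.R0=0 P2.R1=1
P1.R0=1 P2.R0=1 P2.R1=1
P1.R0=1 P2.R0=2 P2.R1=1
P1.R0=2 P2.R0=0 P2.R1=0
P1.R0=2 P2.R0=0 P2.R1=1
P1.R0=2 P2.R0=1 P2.R1=0
P1.R0=2 P2.R0=1 P2.R1=1
P1.R0=2 P2.R0=2 P2.R1=0
P1.R0=2 P2.R0=2 P2.R1=1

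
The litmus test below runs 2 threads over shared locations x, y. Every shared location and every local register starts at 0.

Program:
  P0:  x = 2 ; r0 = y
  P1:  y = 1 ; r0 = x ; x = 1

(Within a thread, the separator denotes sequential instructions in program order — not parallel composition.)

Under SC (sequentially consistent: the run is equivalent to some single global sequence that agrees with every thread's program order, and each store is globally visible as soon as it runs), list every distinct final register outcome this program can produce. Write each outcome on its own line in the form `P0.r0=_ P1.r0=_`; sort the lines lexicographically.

outcome vector order: (P0.r0,P1.r0)
|SC outcomes| = 3

P0.r0=0 P1.r0=2
P0.r0=1 P1.r0=0
P0.r0=1 P1.r0=2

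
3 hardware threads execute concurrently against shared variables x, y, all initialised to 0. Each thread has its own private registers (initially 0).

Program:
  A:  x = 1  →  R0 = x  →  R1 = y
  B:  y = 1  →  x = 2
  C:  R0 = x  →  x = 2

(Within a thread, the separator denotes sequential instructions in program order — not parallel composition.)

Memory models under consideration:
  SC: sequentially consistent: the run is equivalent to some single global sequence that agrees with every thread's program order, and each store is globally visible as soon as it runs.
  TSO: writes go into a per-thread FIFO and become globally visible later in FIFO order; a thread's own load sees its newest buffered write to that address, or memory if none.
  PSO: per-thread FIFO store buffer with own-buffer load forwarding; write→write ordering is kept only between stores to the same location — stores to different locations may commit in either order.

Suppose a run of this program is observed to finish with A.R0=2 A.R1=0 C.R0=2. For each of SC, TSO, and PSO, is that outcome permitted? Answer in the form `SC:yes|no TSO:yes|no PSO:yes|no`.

outcome vector order: (A.R0,A.R1,C.R0)
SC (11): (1,0,0), (1,0,1), (1,0,2), (1,1,0), (1,1,1), (1,1,2), (2,0,0), (2,0,1), (2,1,0), (2,1,1), (2,1,2)
TSO (11): (1,0,0), (1,0,1), (1,0,2), (1,1,0), (1,1,1), (1,1,2), (2,0,0), (2,0,1), (2,1,0), (2,1,1), (2,1,2)
PSO (12): (1,0,0), (1,0,1), (1,0,2), (1,1,0), (1,1,1), (1,1,2), (2,0,0), (2,0,1), (2,0,2), (2,1,0), (2,1,1), (2,1,2)
target (2,0,2) ∈ {PSO}

SC:no TSO:no PSO:yes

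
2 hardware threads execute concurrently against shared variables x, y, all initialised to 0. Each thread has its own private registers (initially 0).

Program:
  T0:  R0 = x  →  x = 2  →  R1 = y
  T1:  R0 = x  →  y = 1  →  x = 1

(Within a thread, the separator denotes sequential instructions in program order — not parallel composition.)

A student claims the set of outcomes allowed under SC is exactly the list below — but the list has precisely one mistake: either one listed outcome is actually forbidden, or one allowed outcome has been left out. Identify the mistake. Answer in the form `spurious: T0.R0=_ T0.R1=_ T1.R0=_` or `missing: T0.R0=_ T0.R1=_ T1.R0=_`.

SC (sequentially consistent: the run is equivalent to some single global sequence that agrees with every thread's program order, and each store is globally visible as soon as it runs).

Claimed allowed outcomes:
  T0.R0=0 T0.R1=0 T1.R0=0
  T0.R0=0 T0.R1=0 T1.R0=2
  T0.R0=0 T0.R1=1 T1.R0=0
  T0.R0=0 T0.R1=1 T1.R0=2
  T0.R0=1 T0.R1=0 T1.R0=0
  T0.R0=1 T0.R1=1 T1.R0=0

outcome vector order: (T0.R0,T0.R1,T1.R0)
[SC] allowed = {<0 0 0> <0 0 2> <0 1 0> <0 1 2> <1 1 0>}
claimed∖SC = {<1 0 0>}

spurious: T0.R0=1 T0.R1=0 T1.R0=0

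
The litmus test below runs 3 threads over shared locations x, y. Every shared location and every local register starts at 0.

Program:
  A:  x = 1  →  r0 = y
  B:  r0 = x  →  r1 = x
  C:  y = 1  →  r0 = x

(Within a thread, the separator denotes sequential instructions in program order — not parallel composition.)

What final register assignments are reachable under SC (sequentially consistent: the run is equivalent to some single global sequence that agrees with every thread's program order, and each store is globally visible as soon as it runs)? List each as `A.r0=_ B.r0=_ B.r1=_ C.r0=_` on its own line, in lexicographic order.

outcome vector order: (A.r0,B.r0,B.r1,C.r0)
|SC outcomes| = 9

A.r0=0 B.r0=0 B.r1=0 C.r0=1
A.r0=0 B.r0=0 B.r1=1 C.r0=1
A.r0=0 B.r0=1 B.r1=1 C.r0=1
A.r0=1 B.r0=0 B.r1=0 C.r0=0
A.r0=1 B.r0=0 B.r1=0 C.r0=1
A.r0=1 B.r0=0 B.r1=1 C.r0=0
A.r0=1 B.r0=0 B.r1=1 C.r0=1
A.r0=1 B.r0=1 B.r1=1 C.r0=0
A.r0=1 B.r0=1 B.r1=1 C.r0=1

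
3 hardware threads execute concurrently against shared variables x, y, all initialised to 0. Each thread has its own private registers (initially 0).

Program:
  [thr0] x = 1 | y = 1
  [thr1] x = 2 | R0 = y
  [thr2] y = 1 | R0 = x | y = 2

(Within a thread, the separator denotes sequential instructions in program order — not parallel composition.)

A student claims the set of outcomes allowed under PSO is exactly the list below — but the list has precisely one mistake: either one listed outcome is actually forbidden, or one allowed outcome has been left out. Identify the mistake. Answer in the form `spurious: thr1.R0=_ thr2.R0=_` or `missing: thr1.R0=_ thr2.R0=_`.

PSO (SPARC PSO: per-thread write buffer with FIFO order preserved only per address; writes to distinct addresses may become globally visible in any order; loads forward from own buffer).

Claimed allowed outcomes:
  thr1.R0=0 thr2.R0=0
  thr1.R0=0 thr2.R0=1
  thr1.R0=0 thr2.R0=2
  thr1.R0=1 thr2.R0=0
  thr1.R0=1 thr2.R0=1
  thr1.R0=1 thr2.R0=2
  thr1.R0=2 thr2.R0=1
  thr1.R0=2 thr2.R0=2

outcome vector order: (thr1.R0,thr2.R0)
PSO: 9 outcomes — {(0,0) (0,1) (0,2) (1,0) (1,1) (1,2) (2,0) (2,1) (2,2)}
PSO∖claimed = {(2,0)}

missing: thr1.R0=2 thr2.R0=0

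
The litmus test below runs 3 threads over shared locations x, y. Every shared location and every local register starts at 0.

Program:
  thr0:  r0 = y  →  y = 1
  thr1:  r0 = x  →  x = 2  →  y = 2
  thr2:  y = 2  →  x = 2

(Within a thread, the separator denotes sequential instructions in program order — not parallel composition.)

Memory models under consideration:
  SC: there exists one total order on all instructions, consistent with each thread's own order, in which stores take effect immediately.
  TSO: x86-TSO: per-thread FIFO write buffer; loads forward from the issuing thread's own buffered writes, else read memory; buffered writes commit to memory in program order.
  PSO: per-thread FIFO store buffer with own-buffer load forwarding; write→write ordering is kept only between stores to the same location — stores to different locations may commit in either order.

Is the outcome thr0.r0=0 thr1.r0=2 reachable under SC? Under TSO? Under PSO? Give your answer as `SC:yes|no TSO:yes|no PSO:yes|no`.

outcome vector order: (thr0.r0,thr1.r0)
under SC → 00, 02, 20, 22
under TSO → 00, 02, 20, 22
under PSO → 00, 02, 20, 22
target 02 ∈ {SC,TSO,PSO}

SC:yes TSO:yes PSO:yes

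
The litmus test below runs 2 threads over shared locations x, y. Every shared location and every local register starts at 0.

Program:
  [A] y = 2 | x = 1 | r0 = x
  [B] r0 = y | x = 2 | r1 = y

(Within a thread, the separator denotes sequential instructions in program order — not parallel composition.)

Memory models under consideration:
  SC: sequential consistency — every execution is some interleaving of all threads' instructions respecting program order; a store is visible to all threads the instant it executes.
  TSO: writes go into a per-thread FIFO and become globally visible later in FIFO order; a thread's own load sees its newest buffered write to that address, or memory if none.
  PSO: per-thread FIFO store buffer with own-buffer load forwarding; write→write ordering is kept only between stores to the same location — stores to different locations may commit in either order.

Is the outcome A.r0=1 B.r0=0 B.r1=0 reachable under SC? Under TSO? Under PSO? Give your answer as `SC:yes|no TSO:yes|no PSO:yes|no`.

outcome vector order: (A.r0,B.r0,B.r1)
SC (5): 1/0/0; 1/0/2; 1/2/2; 2/0/2; 2/2/2
TSO (6): 1/0/0; 1/0/2; 1/2/2; 2/0/0; 2/0/2; 2/2/2
PSO (6): 1/0/0; 1/0/2; 1/2/2; 2/0/0; 2/0/2; 2/2/2
target 1/0/0 ∈ {SC,TSO,PSO}

SC:yes TSO:yes PSO:yes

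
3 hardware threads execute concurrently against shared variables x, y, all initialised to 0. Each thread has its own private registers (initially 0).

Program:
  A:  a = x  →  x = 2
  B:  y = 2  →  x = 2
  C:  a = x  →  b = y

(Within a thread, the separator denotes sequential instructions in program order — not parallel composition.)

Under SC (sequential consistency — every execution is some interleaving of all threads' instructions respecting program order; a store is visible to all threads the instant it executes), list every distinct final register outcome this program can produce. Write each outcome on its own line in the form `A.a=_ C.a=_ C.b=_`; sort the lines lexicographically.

A.a=0 C.a=0 C.b=0
A.a=0 C.a=0 C.b=2
A.a=0 C.a=2 C.b=0
A.a=0 C.a=2 C.b=2
A.a=2 C.a=0 C.b=0
A.a=2 C.a=0 C.b=2
A.a=2 C.a=2 C.b=2

outcome vector order: (A.a,C.a,C.b)
|SC outcomes| = 7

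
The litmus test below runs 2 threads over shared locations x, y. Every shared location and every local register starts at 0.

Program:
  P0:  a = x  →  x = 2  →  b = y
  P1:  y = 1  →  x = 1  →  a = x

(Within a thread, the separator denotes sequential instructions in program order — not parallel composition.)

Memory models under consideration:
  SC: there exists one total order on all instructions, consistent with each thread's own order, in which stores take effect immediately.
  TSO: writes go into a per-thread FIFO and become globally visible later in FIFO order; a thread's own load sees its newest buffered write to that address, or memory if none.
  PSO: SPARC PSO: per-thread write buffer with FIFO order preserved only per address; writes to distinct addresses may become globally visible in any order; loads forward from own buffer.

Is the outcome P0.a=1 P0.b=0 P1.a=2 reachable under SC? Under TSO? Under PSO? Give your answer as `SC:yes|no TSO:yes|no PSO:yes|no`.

SC:no TSO:no PSO:yes

outcome vector order: (P0.a,P0.b,P1.a)
SC: 5 outcomes — {001, 011, 012, 111, 112}
TSO: 6 outcomes — {001, 002, 011, 012, 111, 112}
PSO: 8 outcomes — {001, 002, 011, 012, 101, 102, 111, 112}
target 102 ∈ {PSO}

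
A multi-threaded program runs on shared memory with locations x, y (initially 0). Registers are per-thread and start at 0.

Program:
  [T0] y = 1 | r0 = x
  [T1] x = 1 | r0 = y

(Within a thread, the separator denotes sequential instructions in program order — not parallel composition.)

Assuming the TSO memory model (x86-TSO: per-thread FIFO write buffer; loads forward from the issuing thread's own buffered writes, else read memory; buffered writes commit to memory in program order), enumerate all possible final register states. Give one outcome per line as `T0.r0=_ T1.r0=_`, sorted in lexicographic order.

T0.r0=0 T1.r0=0
T0.r0=0 T1.r0=1
T0.r0=1 T1.r0=0
T0.r0=1 T1.r0=1

outcome vector order: (T0.r0,T1.r0)
|TSO outcomes| = 4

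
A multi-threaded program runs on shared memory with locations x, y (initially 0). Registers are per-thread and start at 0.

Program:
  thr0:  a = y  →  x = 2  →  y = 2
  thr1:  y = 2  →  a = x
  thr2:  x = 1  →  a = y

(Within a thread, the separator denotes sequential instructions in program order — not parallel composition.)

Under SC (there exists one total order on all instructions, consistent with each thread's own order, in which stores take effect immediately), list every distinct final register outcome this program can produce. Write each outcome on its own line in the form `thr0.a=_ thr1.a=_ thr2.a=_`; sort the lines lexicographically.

thr0.a=0 thr1.a=0 thr2.a=2
thr0.a=0 thr1.a=1 thr2.a=0
thr0.a=0 thr1.a=1 thr2.a=2
thr0.a=0 thr1.a=2 thr2.a=0
thr0.a=0 thr1.a=2 thr2.a=2
thr0.a=2 thr1.a=0 thr2.a=2
thr0.a=2 thr1.a=1 thr2.a=0
thr0.a=2 thr1.a=1 thr2.a=2
thr0.a=2 thr1.a=2 thr2.a=0
thr0.a=2 thr1.a=2 thr2.a=2

outcome vector order: (thr0.a,thr1.a,thr2.a)
|SC outcomes| = 10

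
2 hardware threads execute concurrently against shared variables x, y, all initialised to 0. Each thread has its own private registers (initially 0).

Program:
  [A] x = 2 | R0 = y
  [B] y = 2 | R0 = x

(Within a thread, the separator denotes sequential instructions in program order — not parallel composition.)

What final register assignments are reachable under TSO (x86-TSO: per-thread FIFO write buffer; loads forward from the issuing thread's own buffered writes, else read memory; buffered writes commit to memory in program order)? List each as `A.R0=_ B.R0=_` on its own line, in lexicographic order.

A.R0=0 B.R0=0
A.R0=0 B.R0=2
A.R0=2 B.R0=0
A.R0=2 B.R0=2

outcome vector order: (A.R0,B.R0)
|TSO outcomes| = 4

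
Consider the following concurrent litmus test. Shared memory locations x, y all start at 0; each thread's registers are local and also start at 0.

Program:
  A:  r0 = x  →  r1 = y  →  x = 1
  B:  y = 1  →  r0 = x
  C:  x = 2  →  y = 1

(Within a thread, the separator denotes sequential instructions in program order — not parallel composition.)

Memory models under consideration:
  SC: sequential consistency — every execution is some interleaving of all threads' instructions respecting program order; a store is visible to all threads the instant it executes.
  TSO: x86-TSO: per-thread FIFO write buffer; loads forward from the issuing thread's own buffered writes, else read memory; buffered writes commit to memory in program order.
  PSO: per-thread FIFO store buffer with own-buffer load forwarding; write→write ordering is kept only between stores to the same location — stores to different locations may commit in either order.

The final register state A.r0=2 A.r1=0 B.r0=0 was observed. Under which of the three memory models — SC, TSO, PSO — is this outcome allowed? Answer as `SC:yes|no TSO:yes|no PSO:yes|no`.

outcome vector order: (A.r0,A.r1,B.r0)
SC: 11 outcomes — {<0 0 0>; <0 0 1>; <0 0 2>; <0 1 0>; <0 1 1>; <0 1 2>; <2 0 1>; <2 0 2>; <2 1 0>; <2 1 1>; <2 1 2>}
TSO: 12 outcomes — {<0 0 0>; <0 0 1>; <0 0 2>; <0 1 0>; <0 1 1>; <0 1 2>; <2 0 0>; <2 0 1>; <2 0 2>; <2 1 0>; <2 1 1>; <2 1 2>}
PSO: 12 outcomes — {<0 0 0>; <0 0 1>; <0 0 2>; <0 1 0>; <0 1 1>; <0 1 2>; <2 0 0>; <2 0 1>; <2 0 2>; <2 1 0>; <2 1 1>; <2 1 2>}
target <2 0 0> ∈ {TSO,PSO}

SC:no TSO:yes PSO:yes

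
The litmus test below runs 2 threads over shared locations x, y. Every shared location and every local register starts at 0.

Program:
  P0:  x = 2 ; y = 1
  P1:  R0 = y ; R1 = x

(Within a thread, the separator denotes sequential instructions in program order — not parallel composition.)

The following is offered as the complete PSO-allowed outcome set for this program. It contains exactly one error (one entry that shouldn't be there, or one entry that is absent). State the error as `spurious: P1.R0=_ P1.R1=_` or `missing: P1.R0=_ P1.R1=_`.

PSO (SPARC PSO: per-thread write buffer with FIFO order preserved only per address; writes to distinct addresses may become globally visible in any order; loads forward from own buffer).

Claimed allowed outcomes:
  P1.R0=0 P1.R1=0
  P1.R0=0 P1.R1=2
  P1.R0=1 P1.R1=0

outcome vector order: (P1.R0,P1.R1)
PSO (4): 00 02 10 12
PSO∖claimed = {12}

missing: P1.R0=1 P1.R1=2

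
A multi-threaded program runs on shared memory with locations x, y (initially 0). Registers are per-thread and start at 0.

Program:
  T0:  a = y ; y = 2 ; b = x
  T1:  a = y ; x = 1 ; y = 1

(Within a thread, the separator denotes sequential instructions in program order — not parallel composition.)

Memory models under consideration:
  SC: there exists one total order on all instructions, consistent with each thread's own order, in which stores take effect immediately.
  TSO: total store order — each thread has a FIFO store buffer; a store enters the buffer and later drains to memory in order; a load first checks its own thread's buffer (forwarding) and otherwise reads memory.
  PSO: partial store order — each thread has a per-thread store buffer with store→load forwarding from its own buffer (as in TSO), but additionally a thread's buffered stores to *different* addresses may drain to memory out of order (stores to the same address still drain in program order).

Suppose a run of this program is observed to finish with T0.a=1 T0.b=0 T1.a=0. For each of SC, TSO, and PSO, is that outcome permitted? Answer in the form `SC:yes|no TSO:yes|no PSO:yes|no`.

SC:no TSO:no PSO:yes

outcome vector order: (T0.a,T0.b,T1.a)
[SC] allowed = {<0 0 0>; <0 0 2>; <0 1 0>; <0 1 2>; <1 1 0>}
[TSO] allowed = {<0 0 0>; <0 0 2>; <0 1 0>; <0 1 2>; <1 1 0>}
[PSO] allowed = {<0 0 0>; <0 0 2>; <0 1 0>; <0 1 2>; <1 0 0>; <1 1 0>}
target <1 0 0> ∈ {PSO}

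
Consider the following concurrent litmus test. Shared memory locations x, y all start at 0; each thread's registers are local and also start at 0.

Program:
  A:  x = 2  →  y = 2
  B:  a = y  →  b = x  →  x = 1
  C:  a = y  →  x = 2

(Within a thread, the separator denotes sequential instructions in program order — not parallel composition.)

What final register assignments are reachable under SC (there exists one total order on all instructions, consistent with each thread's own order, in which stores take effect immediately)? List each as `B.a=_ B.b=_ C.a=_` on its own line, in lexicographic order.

outcome vector order: (B.a,B.b,C.a)
|SC outcomes| = 6

B.a=0 B.b=0 C.a=0
B.a=0 B.b=0 C.a=2
B.a=0 B.b=2 C.a=0
B.a=0 B.b=2 C.a=2
B.a=2 B.b=2 C.a=0
B.a=2 B.b=2 C.a=2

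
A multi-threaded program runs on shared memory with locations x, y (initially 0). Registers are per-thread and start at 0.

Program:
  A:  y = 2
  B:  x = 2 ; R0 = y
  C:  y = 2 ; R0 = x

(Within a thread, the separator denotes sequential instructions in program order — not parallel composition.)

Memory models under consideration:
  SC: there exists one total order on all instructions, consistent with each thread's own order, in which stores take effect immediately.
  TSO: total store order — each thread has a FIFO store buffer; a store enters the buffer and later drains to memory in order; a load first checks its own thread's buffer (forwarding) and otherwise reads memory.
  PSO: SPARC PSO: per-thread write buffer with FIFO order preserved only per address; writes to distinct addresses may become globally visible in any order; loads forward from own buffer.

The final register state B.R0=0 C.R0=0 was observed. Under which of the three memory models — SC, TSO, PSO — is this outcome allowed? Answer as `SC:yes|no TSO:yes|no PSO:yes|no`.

outcome vector order: (B.R0,C.R0)
[SC] allowed = {(0,2) (2,0) (2,2)}
[TSO] allowed = {(0,0) (0,2) (2,0) (2,2)}
[PSO] allowed = {(0,0) (0,2) (2,0) (2,2)}
target (0,0) ∈ {TSO,PSO}

SC:no TSO:yes PSO:yes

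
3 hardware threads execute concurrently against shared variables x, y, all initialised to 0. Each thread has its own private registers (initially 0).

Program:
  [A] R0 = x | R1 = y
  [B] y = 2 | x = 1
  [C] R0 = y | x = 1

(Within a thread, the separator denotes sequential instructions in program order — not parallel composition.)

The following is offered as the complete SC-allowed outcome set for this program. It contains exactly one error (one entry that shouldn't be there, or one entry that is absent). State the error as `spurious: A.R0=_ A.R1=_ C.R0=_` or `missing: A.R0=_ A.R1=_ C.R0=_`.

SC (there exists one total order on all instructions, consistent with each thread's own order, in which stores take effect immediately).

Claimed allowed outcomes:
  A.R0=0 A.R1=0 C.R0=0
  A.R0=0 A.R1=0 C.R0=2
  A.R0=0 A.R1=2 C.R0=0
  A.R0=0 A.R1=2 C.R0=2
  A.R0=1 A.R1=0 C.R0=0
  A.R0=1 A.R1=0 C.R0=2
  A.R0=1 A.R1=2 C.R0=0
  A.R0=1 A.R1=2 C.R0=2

spurious: A.R0=1 A.R1=0 C.R0=2

outcome vector order: (A.R0,A.R1,C.R0)
under SC → (0,0,0) (0,0,2) (0,2,0) (0,2,2) (1,0,0) (1,2,0) (1,2,2)
claimed∖SC = {(1,0,2)}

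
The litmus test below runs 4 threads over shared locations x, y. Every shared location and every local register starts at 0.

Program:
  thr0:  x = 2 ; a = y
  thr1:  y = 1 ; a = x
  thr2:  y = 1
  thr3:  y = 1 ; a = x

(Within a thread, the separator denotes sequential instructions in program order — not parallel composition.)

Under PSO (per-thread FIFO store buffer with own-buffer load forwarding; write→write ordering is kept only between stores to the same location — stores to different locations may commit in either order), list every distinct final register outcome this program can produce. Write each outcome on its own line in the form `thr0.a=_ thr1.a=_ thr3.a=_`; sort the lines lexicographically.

thr0.a=0 thr1.a=0 thr3.a=0
thr0.a=0 thr1.a=0 thr3.a=2
thr0.a=0 thr1.a=2 thr3.a=0
thr0.a=0 thr1.a=2 thr3.a=2
thr0.a=1 thr1.a=0 thr3.a=0
thr0.a=1 thr1.a=0 thr3.a=2
thr0.a=1 thr1.a=2 thr3.a=0
thr0.a=1 thr1.a=2 thr3.a=2

outcome vector order: (thr0.a,thr1.a,thr3.a)
|PSO outcomes| = 8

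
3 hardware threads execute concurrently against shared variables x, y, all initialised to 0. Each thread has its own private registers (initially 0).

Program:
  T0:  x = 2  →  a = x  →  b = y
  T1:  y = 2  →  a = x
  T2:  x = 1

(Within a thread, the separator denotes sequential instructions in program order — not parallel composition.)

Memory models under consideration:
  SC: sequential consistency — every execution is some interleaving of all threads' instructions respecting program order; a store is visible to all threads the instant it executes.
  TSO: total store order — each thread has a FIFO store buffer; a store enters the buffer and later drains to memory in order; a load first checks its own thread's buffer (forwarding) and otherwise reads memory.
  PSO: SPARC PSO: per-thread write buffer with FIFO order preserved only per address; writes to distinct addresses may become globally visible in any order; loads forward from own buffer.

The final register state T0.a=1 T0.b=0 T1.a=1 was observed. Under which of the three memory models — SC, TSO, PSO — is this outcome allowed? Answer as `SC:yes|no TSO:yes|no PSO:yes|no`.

SC:yes TSO:yes PSO:yes

outcome vector order: (T0.a,T0.b,T1.a)
SC (9): 101 120 121 122 201 202 220 221 222
TSO (12): 100 101 102 120 121 122 200 201 202 220 221 222
PSO (12): 100 101 102 120 121 122 200 201 202 220 221 222
target 101 ∈ {SC,TSO,PSO}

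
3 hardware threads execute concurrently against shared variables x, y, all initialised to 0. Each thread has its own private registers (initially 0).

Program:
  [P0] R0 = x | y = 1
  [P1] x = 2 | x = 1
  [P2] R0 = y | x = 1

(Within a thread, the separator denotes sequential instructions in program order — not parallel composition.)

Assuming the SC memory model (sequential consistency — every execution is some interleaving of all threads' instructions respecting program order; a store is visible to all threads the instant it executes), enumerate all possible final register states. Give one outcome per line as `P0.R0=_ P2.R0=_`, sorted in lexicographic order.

outcome vector order: (P0.R0,P2.R0)
|SC outcomes| = 6

P0.R0=0 P2.R0=0
P0.R0=0 P2.R0=1
P0.R0=1 P2.R0=0
P0.R0=1 P2.R0=1
P0.R0=2 P2.R0=0
P0.R0=2 P2.R0=1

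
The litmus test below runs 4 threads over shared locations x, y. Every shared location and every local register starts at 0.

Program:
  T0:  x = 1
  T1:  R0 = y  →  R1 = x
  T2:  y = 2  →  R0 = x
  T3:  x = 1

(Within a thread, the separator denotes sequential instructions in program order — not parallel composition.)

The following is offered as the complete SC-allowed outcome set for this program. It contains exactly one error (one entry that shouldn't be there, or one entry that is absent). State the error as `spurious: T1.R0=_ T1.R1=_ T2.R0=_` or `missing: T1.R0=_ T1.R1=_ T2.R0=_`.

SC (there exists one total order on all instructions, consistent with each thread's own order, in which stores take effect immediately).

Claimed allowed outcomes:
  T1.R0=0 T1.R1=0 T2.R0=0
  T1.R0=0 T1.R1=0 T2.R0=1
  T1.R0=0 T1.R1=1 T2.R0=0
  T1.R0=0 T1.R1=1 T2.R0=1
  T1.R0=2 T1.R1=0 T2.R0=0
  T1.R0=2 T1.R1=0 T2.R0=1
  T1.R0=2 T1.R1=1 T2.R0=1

missing: T1.R0=2 T1.R1=1 T2.R0=0

outcome vector order: (T1.R0,T1.R1,T2.R0)
SC (8): 000; 001; 010; 011; 200; 201; 210; 211
SC∖claimed = {210}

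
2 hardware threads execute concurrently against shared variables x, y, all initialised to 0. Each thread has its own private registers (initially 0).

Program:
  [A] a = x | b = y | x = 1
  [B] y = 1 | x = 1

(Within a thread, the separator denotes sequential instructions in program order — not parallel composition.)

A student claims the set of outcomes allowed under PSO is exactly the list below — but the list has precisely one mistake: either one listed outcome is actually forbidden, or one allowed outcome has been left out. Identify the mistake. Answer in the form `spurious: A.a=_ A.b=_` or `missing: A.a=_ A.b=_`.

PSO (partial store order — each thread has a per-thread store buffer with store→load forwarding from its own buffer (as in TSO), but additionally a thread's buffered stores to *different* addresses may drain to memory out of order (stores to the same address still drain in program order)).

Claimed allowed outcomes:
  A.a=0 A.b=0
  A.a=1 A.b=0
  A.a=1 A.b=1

missing: A.a=0 A.b=1

outcome vector order: (A.a,A.b)
[PSO] allowed = {<0 0>, <0 1>, <1 0>, <1 1>}
PSO∖claimed = {<0 1>}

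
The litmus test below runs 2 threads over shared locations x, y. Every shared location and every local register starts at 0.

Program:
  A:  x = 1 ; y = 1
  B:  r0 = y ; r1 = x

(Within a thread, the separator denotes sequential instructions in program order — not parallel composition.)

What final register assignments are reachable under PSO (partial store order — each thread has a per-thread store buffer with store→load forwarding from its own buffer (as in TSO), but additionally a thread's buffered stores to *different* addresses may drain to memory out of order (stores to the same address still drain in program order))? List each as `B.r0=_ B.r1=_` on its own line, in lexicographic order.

outcome vector order: (B.r0,B.r1)
|PSO outcomes| = 4

B.r0=0 B.r1=0
B.r0=0 B.r1=1
B.r0=1 B.r1=0
B.r0=1 B.r1=1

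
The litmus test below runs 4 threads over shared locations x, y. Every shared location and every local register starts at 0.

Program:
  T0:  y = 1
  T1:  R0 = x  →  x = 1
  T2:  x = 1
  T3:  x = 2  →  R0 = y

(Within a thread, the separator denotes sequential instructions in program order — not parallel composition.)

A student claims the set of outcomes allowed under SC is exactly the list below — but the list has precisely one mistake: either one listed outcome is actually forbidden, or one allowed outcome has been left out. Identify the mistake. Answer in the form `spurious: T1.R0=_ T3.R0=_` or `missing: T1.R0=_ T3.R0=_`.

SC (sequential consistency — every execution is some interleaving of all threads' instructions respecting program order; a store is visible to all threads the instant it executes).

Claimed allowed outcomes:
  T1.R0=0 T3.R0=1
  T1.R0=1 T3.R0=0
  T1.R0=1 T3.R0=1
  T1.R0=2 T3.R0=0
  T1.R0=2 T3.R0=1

missing: T1.R0=0 T3.R0=0

outcome vector order: (T1.R0,T3.R0)
[SC] allowed = {(0,0) (0,1) (1,0) (1,1) (2,0) (2,1)}
SC∖claimed = {(0,0)}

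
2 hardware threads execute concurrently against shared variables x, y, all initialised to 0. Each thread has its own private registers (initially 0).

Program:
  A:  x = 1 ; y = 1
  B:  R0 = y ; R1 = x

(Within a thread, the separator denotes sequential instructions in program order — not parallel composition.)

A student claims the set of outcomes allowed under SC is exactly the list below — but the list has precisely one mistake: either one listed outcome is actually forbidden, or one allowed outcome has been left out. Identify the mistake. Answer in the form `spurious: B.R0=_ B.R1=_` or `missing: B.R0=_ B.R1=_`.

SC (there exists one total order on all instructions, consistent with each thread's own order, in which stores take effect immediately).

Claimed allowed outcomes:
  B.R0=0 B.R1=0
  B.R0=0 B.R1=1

missing: B.R0=1 B.R1=1

outcome vector order: (B.R0,B.R1)
SC: 3 outcomes — {<0 0>, <0 1>, <1 1>}
SC∖claimed = {<1 1>}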